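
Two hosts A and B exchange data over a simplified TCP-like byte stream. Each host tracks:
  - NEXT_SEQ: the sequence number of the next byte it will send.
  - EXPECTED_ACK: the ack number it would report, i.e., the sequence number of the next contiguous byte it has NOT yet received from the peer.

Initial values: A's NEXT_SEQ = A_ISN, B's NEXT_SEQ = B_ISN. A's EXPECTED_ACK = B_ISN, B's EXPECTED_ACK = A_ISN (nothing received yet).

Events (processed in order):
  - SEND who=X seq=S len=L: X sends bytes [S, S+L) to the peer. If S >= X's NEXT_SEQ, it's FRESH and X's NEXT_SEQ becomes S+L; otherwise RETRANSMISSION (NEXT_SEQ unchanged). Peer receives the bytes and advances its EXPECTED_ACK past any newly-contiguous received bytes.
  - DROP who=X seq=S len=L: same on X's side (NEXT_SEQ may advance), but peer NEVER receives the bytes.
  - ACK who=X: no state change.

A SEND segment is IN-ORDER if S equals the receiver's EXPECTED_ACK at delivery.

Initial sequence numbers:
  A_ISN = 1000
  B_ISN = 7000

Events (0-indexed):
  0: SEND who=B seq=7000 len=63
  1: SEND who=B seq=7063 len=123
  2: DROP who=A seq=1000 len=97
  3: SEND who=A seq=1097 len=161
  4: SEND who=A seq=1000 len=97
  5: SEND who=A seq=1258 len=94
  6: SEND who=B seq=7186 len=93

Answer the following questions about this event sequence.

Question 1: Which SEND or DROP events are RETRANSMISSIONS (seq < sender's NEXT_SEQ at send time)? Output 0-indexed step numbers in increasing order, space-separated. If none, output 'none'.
Answer: 4

Derivation:
Step 0: SEND seq=7000 -> fresh
Step 1: SEND seq=7063 -> fresh
Step 2: DROP seq=1000 -> fresh
Step 3: SEND seq=1097 -> fresh
Step 4: SEND seq=1000 -> retransmit
Step 5: SEND seq=1258 -> fresh
Step 6: SEND seq=7186 -> fresh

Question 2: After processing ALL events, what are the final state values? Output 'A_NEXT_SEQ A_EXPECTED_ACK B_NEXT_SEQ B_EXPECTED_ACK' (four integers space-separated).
Answer: 1352 7279 7279 1352

Derivation:
After event 0: A_seq=1000 A_ack=7063 B_seq=7063 B_ack=1000
After event 1: A_seq=1000 A_ack=7186 B_seq=7186 B_ack=1000
After event 2: A_seq=1097 A_ack=7186 B_seq=7186 B_ack=1000
After event 3: A_seq=1258 A_ack=7186 B_seq=7186 B_ack=1000
After event 4: A_seq=1258 A_ack=7186 B_seq=7186 B_ack=1258
After event 5: A_seq=1352 A_ack=7186 B_seq=7186 B_ack=1352
After event 6: A_seq=1352 A_ack=7279 B_seq=7279 B_ack=1352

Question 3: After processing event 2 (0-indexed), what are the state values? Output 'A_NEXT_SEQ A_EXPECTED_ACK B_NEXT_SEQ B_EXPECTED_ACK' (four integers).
After event 0: A_seq=1000 A_ack=7063 B_seq=7063 B_ack=1000
After event 1: A_seq=1000 A_ack=7186 B_seq=7186 B_ack=1000
After event 2: A_seq=1097 A_ack=7186 B_seq=7186 B_ack=1000

1097 7186 7186 1000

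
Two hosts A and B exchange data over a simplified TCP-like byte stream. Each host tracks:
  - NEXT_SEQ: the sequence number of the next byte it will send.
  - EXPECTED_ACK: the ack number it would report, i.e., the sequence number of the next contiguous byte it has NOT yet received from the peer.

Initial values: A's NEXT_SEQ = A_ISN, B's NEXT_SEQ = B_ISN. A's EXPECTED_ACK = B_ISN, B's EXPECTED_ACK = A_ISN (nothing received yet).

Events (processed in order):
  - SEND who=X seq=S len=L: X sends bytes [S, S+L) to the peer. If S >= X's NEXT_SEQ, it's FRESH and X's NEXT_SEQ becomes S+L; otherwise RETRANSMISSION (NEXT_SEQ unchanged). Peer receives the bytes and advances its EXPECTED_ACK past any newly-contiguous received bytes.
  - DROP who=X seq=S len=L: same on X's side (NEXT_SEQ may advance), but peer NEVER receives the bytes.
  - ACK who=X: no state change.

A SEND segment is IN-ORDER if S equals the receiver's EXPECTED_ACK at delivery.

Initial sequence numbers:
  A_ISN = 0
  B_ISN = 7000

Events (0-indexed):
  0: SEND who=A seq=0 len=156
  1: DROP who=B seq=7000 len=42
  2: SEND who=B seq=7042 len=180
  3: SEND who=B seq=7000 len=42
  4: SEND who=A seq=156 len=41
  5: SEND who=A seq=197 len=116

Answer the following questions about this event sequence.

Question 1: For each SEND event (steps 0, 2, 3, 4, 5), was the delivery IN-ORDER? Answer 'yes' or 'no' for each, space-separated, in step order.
Answer: yes no yes yes yes

Derivation:
Step 0: SEND seq=0 -> in-order
Step 2: SEND seq=7042 -> out-of-order
Step 3: SEND seq=7000 -> in-order
Step 4: SEND seq=156 -> in-order
Step 5: SEND seq=197 -> in-order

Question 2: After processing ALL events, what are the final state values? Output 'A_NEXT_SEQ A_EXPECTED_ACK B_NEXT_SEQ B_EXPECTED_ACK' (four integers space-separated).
After event 0: A_seq=156 A_ack=7000 B_seq=7000 B_ack=156
After event 1: A_seq=156 A_ack=7000 B_seq=7042 B_ack=156
After event 2: A_seq=156 A_ack=7000 B_seq=7222 B_ack=156
After event 3: A_seq=156 A_ack=7222 B_seq=7222 B_ack=156
After event 4: A_seq=197 A_ack=7222 B_seq=7222 B_ack=197
After event 5: A_seq=313 A_ack=7222 B_seq=7222 B_ack=313

Answer: 313 7222 7222 313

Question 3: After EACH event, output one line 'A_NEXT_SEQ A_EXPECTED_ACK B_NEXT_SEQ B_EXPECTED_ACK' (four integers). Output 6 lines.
156 7000 7000 156
156 7000 7042 156
156 7000 7222 156
156 7222 7222 156
197 7222 7222 197
313 7222 7222 313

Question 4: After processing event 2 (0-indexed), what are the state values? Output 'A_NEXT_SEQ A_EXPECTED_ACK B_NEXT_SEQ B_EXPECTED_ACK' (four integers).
After event 0: A_seq=156 A_ack=7000 B_seq=7000 B_ack=156
After event 1: A_seq=156 A_ack=7000 B_seq=7042 B_ack=156
After event 2: A_seq=156 A_ack=7000 B_seq=7222 B_ack=156

156 7000 7222 156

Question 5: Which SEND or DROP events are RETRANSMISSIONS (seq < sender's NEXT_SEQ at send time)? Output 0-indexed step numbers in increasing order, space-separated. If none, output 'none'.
Step 0: SEND seq=0 -> fresh
Step 1: DROP seq=7000 -> fresh
Step 2: SEND seq=7042 -> fresh
Step 3: SEND seq=7000 -> retransmit
Step 4: SEND seq=156 -> fresh
Step 5: SEND seq=197 -> fresh

Answer: 3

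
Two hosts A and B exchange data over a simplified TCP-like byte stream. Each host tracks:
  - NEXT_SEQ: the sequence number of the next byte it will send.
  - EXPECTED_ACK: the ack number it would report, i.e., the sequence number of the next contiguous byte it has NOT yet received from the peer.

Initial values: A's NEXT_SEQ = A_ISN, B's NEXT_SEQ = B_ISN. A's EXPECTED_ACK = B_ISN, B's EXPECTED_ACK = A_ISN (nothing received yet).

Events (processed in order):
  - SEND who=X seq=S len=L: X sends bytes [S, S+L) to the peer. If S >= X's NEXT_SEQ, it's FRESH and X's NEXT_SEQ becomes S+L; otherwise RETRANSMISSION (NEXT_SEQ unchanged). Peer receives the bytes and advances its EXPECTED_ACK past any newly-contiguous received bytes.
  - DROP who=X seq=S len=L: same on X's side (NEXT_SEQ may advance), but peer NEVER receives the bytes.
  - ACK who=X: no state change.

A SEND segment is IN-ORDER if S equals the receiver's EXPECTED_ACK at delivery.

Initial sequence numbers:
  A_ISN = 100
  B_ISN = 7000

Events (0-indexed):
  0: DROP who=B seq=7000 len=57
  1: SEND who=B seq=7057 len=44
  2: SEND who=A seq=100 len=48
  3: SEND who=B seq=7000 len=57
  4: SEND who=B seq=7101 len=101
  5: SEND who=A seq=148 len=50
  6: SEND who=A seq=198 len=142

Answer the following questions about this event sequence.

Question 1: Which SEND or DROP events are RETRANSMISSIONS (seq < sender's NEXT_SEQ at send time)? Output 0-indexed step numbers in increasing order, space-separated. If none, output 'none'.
Answer: 3

Derivation:
Step 0: DROP seq=7000 -> fresh
Step 1: SEND seq=7057 -> fresh
Step 2: SEND seq=100 -> fresh
Step 3: SEND seq=7000 -> retransmit
Step 4: SEND seq=7101 -> fresh
Step 5: SEND seq=148 -> fresh
Step 6: SEND seq=198 -> fresh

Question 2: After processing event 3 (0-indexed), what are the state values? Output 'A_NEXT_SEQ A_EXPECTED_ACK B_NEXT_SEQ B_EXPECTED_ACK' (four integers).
After event 0: A_seq=100 A_ack=7000 B_seq=7057 B_ack=100
After event 1: A_seq=100 A_ack=7000 B_seq=7101 B_ack=100
After event 2: A_seq=148 A_ack=7000 B_seq=7101 B_ack=148
After event 3: A_seq=148 A_ack=7101 B_seq=7101 B_ack=148

148 7101 7101 148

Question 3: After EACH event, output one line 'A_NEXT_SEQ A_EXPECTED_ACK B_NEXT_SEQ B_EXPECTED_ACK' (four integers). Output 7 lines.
100 7000 7057 100
100 7000 7101 100
148 7000 7101 148
148 7101 7101 148
148 7202 7202 148
198 7202 7202 198
340 7202 7202 340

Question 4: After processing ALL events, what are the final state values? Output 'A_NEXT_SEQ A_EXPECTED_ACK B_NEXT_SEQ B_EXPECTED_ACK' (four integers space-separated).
Answer: 340 7202 7202 340

Derivation:
After event 0: A_seq=100 A_ack=7000 B_seq=7057 B_ack=100
After event 1: A_seq=100 A_ack=7000 B_seq=7101 B_ack=100
After event 2: A_seq=148 A_ack=7000 B_seq=7101 B_ack=148
After event 3: A_seq=148 A_ack=7101 B_seq=7101 B_ack=148
After event 4: A_seq=148 A_ack=7202 B_seq=7202 B_ack=148
After event 5: A_seq=198 A_ack=7202 B_seq=7202 B_ack=198
After event 6: A_seq=340 A_ack=7202 B_seq=7202 B_ack=340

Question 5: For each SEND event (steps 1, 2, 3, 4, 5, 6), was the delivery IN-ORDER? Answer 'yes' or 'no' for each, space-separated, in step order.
Step 1: SEND seq=7057 -> out-of-order
Step 2: SEND seq=100 -> in-order
Step 3: SEND seq=7000 -> in-order
Step 4: SEND seq=7101 -> in-order
Step 5: SEND seq=148 -> in-order
Step 6: SEND seq=198 -> in-order

Answer: no yes yes yes yes yes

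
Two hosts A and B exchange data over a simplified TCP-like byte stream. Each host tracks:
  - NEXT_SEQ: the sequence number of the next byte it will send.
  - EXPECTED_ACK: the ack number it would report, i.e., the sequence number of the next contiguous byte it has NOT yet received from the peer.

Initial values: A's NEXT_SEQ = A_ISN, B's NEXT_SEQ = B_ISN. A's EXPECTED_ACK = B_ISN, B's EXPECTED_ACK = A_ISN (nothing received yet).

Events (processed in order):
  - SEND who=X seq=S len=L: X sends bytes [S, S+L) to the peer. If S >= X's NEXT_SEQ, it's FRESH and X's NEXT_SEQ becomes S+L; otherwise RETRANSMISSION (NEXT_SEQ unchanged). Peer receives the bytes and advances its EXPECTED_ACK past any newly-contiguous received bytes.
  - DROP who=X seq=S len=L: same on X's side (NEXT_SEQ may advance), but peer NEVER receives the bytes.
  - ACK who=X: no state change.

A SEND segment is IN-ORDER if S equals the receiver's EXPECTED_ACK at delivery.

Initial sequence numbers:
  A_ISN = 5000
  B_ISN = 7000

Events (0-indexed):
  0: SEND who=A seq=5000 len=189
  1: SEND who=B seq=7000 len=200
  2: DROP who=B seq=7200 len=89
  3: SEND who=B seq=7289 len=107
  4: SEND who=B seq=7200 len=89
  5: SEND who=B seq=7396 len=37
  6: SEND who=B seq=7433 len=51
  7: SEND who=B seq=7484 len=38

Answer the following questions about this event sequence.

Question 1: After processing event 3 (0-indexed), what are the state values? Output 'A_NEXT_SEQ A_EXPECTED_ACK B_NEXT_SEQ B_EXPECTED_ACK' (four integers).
After event 0: A_seq=5189 A_ack=7000 B_seq=7000 B_ack=5189
After event 1: A_seq=5189 A_ack=7200 B_seq=7200 B_ack=5189
After event 2: A_seq=5189 A_ack=7200 B_seq=7289 B_ack=5189
After event 3: A_seq=5189 A_ack=7200 B_seq=7396 B_ack=5189

5189 7200 7396 5189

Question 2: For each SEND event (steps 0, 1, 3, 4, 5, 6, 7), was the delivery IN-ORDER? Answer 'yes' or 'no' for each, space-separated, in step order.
Answer: yes yes no yes yes yes yes

Derivation:
Step 0: SEND seq=5000 -> in-order
Step 1: SEND seq=7000 -> in-order
Step 3: SEND seq=7289 -> out-of-order
Step 4: SEND seq=7200 -> in-order
Step 5: SEND seq=7396 -> in-order
Step 6: SEND seq=7433 -> in-order
Step 7: SEND seq=7484 -> in-order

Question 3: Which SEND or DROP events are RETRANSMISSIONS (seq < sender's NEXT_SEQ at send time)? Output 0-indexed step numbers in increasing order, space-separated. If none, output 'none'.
Answer: 4

Derivation:
Step 0: SEND seq=5000 -> fresh
Step 1: SEND seq=7000 -> fresh
Step 2: DROP seq=7200 -> fresh
Step 3: SEND seq=7289 -> fresh
Step 4: SEND seq=7200 -> retransmit
Step 5: SEND seq=7396 -> fresh
Step 6: SEND seq=7433 -> fresh
Step 7: SEND seq=7484 -> fresh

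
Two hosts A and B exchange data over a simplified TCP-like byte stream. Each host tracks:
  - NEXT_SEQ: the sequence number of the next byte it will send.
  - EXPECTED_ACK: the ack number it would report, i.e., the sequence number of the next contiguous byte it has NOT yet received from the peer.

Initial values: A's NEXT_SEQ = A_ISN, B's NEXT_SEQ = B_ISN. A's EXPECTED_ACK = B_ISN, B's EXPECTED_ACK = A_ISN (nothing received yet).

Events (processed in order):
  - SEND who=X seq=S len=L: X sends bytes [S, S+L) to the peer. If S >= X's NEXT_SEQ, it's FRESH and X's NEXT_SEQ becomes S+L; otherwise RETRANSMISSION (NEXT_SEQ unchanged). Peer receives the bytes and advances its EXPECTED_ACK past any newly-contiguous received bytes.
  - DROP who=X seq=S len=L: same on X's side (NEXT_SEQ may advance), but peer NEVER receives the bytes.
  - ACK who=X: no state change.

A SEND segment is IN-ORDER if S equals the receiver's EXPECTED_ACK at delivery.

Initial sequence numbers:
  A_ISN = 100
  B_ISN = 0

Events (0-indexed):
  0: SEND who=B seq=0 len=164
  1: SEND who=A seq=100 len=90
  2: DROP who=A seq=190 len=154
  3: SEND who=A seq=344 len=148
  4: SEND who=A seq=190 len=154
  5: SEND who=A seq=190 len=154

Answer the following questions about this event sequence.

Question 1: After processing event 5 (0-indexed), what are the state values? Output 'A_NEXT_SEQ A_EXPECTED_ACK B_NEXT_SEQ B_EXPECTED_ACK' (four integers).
After event 0: A_seq=100 A_ack=164 B_seq=164 B_ack=100
After event 1: A_seq=190 A_ack=164 B_seq=164 B_ack=190
After event 2: A_seq=344 A_ack=164 B_seq=164 B_ack=190
After event 3: A_seq=492 A_ack=164 B_seq=164 B_ack=190
After event 4: A_seq=492 A_ack=164 B_seq=164 B_ack=492
After event 5: A_seq=492 A_ack=164 B_seq=164 B_ack=492

492 164 164 492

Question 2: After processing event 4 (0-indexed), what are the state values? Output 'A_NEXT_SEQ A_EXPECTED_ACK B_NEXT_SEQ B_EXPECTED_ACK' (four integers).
After event 0: A_seq=100 A_ack=164 B_seq=164 B_ack=100
After event 1: A_seq=190 A_ack=164 B_seq=164 B_ack=190
After event 2: A_seq=344 A_ack=164 B_seq=164 B_ack=190
After event 3: A_seq=492 A_ack=164 B_seq=164 B_ack=190
After event 4: A_seq=492 A_ack=164 B_seq=164 B_ack=492

492 164 164 492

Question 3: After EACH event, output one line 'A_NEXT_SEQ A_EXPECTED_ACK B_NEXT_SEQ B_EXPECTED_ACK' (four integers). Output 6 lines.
100 164 164 100
190 164 164 190
344 164 164 190
492 164 164 190
492 164 164 492
492 164 164 492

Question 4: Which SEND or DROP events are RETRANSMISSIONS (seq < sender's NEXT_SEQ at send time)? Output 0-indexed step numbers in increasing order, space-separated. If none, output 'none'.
Step 0: SEND seq=0 -> fresh
Step 1: SEND seq=100 -> fresh
Step 2: DROP seq=190 -> fresh
Step 3: SEND seq=344 -> fresh
Step 4: SEND seq=190 -> retransmit
Step 5: SEND seq=190 -> retransmit

Answer: 4 5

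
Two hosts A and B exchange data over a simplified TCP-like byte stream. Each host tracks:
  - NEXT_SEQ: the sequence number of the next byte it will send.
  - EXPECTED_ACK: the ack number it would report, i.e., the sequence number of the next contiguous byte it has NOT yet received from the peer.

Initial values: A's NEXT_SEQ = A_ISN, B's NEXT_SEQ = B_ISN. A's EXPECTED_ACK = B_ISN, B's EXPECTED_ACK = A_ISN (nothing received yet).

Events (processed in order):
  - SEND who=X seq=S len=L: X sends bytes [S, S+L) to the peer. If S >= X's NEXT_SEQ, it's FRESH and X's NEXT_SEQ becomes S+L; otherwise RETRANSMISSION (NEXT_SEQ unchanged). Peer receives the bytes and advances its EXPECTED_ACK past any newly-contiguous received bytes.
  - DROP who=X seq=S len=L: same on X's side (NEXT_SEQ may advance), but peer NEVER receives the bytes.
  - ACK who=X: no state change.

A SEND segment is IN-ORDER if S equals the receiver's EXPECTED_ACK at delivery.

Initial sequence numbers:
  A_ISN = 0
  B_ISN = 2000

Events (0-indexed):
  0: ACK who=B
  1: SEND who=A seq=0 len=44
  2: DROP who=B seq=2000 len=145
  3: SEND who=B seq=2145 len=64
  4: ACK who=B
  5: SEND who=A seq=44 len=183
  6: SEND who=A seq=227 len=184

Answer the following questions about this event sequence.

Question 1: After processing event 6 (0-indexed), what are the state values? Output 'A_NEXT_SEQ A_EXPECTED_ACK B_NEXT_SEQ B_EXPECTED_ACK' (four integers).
After event 0: A_seq=0 A_ack=2000 B_seq=2000 B_ack=0
After event 1: A_seq=44 A_ack=2000 B_seq=2000 B_ack=44
After event 2: A_seq=44 A_ack=2000 B_seq=2145 B_ack=44
After event 3: A_seq=44 A_ack=2000 B_seq=2209 B_ack=44
After event 4: A_seq=44 A_ack=2000 B_seq=2209 B_ack=44
After event 5: A_seq=227 A_ack=2000 B_seq=2209 B_ack=227
After event 6: A_seq=411 A_ack=2000 B_seq=2209 B_ack=411

411 2000 2209 411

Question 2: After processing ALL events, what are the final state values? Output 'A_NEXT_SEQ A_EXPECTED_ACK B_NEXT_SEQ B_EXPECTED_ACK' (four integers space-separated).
After event 0: A_seq=0 A_ack=2000 B_seq=2000 B_ack=0
After event 1: A_seq=44 A_ack=2000 B_seq=2000 B_ack=44
After event 2: A_seq=44 A_ack=2000 B_seq=2145 B_ack=44
After event 3: A_seq=44 A_ack=2000 B_seq=2209 B_ack=44
After event 4: A_seq=44 A_ack=2000 B_seq=2209 B_ack=44
After event 5: A_seq=227 A_ack=2000 B_seq=2209 B_ack=227
After event 6: A_seq=411 A_ack=2000 B_seq=2209 B_ack=411

Answer: 411 2000 2209 411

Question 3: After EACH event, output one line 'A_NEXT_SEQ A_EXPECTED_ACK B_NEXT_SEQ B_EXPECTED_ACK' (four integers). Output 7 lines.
0 2000 2000 0
44 2000 2000 44
44 2000 2145 44
44 2000 2209 44
44 2000 2209 44
227 2000 2209 227
411 2000 2209 411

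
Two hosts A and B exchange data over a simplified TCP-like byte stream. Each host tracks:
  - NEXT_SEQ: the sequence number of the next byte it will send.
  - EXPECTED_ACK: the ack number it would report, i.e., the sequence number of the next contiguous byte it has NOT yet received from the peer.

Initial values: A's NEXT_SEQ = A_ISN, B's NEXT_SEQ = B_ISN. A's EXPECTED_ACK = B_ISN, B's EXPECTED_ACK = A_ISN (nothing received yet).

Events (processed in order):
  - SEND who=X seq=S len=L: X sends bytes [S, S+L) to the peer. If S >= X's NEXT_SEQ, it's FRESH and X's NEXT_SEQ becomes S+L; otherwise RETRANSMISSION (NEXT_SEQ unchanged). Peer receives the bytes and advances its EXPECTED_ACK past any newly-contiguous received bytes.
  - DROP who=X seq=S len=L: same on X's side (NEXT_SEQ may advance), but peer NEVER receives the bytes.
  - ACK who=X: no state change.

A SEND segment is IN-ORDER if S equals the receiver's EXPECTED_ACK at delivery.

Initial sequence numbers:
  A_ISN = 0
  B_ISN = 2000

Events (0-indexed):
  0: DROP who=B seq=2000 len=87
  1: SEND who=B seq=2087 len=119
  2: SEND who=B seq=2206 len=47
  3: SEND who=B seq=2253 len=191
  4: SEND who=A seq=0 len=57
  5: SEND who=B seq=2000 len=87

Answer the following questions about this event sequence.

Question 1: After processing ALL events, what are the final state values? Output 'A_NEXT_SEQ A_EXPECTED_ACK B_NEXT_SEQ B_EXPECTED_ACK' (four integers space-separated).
Answer: 57 2444 2444 57

Derivation:
After event 0: A_seq=0 A_ack=2000 B_seq=2087 B_ack=0
After event 1: A_seq=0 A_ack=2000 B_seq=2206 B_ack=0
After event 2: A_seq=0 A_ack=2000 B_seq=2253 B_ack=0
After event 3: A_seq=0 A_ack=2000 B_seq=2444 B_ack=0
After event 4: A_seq=57 A_ack=2000 B_seq=2444 B_ack=57
After event 5: A_seq=57 A_ack=2444 B_seq=2444 B_ack=57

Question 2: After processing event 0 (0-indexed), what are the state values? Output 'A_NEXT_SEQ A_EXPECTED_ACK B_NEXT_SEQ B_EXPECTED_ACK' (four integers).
After event 0: A_seq=0 A_ack=2000 B_seq=2087 B_ack=0

0 2000 2087 0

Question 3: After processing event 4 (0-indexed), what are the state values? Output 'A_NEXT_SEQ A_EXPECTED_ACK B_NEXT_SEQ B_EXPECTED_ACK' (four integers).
After event 0: A_seq=0 A_ack=2000 B_seq=2087 B_ack=0
After event 1: A_seq=0 A_ack=2000 B_seq=2206 B_ack=0
After event 2: A_seq=0 A_ack=2000 B_seq=2253 B_ack=0
After event 3: A_seq=0 A_ack=2000 B_seq=2444 B_ack=0
After event 4: A_seq=57 A_ack=2000 B_seq=2444 B_ack=57

57 2000 2444 57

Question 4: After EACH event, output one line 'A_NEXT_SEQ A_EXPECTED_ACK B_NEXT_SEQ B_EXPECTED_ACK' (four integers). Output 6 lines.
0 2000 2087 0
0 2000 2206 0
0 2000 2253 0
0 2000 2444 0
57 2000 2444 57
57 2444 2444 57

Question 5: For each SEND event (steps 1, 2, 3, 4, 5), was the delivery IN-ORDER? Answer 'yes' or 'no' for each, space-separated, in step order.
Answer: no no no yes yes

Derivation:
Step 1: SEND seq=2087 -> out-of-order
Step 2: SEND seq=2206 -> out-of-order
Step 3: SEND seq=2253 -> out-of-order
Step 4: SEND seq=0 -> in-order
Step 5: SEND seq=2000 -> in-order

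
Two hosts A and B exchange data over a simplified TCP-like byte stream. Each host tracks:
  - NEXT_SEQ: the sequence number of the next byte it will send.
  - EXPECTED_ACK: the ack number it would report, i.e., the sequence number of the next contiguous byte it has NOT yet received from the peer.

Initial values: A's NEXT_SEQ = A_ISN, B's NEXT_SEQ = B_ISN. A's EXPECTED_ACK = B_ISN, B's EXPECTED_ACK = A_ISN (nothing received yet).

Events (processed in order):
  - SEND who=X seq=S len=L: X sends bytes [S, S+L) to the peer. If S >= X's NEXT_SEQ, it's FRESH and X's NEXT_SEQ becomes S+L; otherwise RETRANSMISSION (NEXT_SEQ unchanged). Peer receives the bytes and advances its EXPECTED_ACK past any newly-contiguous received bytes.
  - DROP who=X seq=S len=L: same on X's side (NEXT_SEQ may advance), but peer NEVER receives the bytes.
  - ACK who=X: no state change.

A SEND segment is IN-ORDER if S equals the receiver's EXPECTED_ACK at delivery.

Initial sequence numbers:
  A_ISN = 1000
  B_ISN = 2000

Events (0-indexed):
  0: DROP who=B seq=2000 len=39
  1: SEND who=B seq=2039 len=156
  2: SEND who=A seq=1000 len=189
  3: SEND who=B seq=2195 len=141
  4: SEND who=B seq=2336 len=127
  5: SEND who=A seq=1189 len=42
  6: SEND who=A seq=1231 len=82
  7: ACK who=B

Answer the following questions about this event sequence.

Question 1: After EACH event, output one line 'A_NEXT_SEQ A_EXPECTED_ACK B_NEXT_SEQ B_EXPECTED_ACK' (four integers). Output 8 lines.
1000 2000 2039 1000
1000 2000 2195 1000
1189 2000 2195 1189
1189 2000 2336 1189
1189 2000 2463 1189
1231 2000 2463 1231
1313 2000 2463 1313
1313 2000 2463 1313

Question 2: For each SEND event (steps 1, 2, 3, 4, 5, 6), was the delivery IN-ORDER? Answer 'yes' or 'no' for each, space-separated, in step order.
Answer: no yes no no yes yes

Derivation:
Step 1: SEND seq=2039 -> out-of-order
Step 2: SEND seq=1000 -> in-order
Step 3: SEND seq=2195 -> out-of-order
Step 4: SEND seq=2336 -> out-of-order
Step 5: SEND seq=1189 -> in-order
Step 6: SEND seq=1231 -> in-order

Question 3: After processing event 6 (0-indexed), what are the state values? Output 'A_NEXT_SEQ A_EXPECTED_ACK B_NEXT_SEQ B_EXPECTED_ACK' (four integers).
After event 0: A_seq=1000 A_ack=2000 B_seq=2039 B_ack=1000
After event 1: A_seq=1000 A_ack=2000 B_seq=2195 B_ack=1000
After event 2: A_seq=1189 A_ack=2000 B_seq=2195 B_ack=1189
After event 3: A_seq=1189 A_ack=2000 B_seq=2336 B_ack=1189
After event 4: A_seq=1189 A_ack=2000 B_seq=2463 B_ack=1189
After event 5: A_seq=1231 A_ack=2000 B_seq=2463 B_ack=1231
After event 6: A_seq=1313 A_ack=2000 B_seq=2463 B_ack=1313

1313 2000 2463 1313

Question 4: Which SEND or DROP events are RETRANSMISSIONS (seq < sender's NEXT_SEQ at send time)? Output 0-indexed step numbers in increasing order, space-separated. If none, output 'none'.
Answer: none

Derivation:
Step 0: DROP seq=2000 -> fresh
Step 1: SEND seq=2039 -> fresh
Step 2: SEND seq=1000 -> fresh
Step 3: SEND seq=2195 -> fresh
Step 4: SEND seq=2336 -> fresh
Step 5: SEND seq=1189 -> fresh
Step 6: SEND seq=1231 -> fresh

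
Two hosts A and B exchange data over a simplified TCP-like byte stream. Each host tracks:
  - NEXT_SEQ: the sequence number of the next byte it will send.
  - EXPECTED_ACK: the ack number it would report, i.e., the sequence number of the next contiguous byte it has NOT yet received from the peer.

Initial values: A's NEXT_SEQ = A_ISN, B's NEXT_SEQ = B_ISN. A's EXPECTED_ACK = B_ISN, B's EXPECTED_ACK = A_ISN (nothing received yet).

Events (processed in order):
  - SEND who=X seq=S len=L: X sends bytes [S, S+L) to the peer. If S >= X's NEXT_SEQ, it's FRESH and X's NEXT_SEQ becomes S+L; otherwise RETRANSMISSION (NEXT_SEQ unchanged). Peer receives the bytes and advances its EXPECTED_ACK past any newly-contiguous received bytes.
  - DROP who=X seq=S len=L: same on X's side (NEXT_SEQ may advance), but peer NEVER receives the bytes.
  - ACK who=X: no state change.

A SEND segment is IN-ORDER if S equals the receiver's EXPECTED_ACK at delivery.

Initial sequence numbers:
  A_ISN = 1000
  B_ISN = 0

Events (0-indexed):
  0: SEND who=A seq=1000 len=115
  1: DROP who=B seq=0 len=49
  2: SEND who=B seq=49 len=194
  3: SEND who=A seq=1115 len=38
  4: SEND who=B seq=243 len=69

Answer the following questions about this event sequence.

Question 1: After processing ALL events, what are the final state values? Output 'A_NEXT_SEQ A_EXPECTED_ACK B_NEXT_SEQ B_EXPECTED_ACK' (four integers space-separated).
After event 0: A_seq=1115 A_ack=0 B_seq=0 B_ack=1115
After event 1: A_seq=1115 A_ack=0 B_seq=49 B_ack=1115
After event 2: A_seq=1115 A_ack=0 B_seq=243 B_ack=1115
After event 3: A_seq=1153 A_ack=0 B_seq=243 B_ack=1153
After event 4: A_seq=1153 A_ack=0 B_seq=312 B_ack=1153

Answer: 1153 0 312 1153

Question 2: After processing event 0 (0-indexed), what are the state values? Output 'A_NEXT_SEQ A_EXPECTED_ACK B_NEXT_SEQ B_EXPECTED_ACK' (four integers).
After event 0: A_seq=1115 A_ack=0 B_seq=0 B_ack=1115

1115 0 0 1115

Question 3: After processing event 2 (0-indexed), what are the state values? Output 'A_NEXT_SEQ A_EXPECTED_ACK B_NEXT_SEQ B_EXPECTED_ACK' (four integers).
After event 0: A_seq=1115 A_ack=0 B_seq=0 B_ack=1115
After event 1: A_seq=1115 A_ack=0 B_seq=49 B_ack=1115
After event 2: A_seq=1115 A_ack=0 B_seq=243 B_ack=1115

1115 0 243 1115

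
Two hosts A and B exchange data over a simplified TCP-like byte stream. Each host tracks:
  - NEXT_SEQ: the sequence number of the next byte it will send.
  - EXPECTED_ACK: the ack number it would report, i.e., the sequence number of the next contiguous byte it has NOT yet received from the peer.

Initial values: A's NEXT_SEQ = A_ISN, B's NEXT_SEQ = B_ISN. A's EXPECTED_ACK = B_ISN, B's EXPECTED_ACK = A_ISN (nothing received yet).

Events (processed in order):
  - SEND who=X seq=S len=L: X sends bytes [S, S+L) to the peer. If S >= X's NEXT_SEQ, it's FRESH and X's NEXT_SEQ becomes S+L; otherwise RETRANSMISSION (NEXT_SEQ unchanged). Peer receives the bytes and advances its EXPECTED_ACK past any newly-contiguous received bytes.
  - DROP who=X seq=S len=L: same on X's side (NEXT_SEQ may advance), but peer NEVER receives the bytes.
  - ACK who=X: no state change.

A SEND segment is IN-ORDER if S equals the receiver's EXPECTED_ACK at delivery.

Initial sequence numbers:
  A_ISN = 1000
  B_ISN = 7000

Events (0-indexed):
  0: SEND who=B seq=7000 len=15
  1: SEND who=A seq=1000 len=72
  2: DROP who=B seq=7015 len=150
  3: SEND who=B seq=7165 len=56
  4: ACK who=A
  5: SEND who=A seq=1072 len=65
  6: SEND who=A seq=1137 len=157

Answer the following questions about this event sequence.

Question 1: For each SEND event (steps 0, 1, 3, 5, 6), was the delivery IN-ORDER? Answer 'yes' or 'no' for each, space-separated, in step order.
Answer: yes yes no yes yes

Derivation:
Step 0: SEND seq=7000 -> in-order
Step 1: SEND seq=1000 -> in-order
Step 3: SEND seq=7165 -> out-of-order
Step 5: SEND seq=1072 -> in-order
Step 6: SEND seq=1137 -> in-order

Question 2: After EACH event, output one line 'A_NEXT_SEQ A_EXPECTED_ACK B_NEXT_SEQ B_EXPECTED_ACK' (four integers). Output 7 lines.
1000 7015 7015 1000
1072 7015 7015 1072
1072 7015 7165 1072
1072 7015 7221 1072
1072 7015 7221 1072
1137 7015 7221 1137
1294 7015 7221 1294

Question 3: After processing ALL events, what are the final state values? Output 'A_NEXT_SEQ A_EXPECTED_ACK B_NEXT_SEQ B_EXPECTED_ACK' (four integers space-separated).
Answer: 1294 7015 7221 1294

Derivation:
After event 0: A_seq=1000 A_ack=7015 B_seq=7015 B_ack=1000
After event 1: A_seq=1072 A_ack=7015 B_seq=7015 B_ack=1072
After event 2: A_seq=1072 A_ack=7015 B_seq=7165 B_ack=1072
After event 3: A_seq=1072 A_ack=7015 B_seq=7221 B_ack=1072
After event 4: A_seq=1072 A_ack=7015 B_seq=7221 B_ack=1072
After event 5: A_seq=1137 A_ack=7015 B_seq=7221 B_ack=1137
After event 6: A_seq=1294 A_ack=7015 B_seq=7221 B_ack=1294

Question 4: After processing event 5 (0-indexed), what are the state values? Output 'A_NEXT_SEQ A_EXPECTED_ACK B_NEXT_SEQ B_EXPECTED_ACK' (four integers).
After event 0: A_seq=1000 A_ack=7015 B_seq=7015 B_ack=1000
After event 1: A_seq=1072 A_ack=7015 B_seq=7015 B_ack=1072
After event 2: A_seq=1072 A_ack=7015 B_seq=7165 B_ack=1072
After event 3: A_seq=1072 A_ack=7015 B_seq=7221 B_ack=1072
After event 4: A_seq=1072 A_ack=7015 B_seq=7221 B_ack=1072
After event 5: A_seq=1137 A_ack=7015 B_seq=7221 B_ack=1137

1137 7015 7221 1137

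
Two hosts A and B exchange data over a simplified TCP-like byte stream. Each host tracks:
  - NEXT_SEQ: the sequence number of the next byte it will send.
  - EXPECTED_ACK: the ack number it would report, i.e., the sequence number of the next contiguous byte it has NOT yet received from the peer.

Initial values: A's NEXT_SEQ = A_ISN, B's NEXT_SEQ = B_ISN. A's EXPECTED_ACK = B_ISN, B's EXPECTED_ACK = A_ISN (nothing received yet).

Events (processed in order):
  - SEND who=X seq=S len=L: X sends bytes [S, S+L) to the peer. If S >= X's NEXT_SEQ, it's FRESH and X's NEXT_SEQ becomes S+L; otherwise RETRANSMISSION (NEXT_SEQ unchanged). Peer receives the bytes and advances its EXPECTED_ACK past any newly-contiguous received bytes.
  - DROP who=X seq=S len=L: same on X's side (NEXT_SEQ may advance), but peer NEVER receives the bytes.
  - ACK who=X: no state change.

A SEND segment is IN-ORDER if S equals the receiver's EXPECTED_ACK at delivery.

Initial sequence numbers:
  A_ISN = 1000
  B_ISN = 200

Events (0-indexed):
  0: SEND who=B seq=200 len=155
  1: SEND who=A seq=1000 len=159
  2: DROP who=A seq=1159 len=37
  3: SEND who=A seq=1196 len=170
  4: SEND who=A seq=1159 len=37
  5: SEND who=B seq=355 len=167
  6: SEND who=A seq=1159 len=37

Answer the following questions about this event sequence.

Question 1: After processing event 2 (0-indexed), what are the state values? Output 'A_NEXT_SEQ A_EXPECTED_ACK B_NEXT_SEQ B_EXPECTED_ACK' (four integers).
After event 0: A_seq=1000 A_ack=355 B_seq=355 B_ack=1000
After event 1: A_seq=1159 A_ack=355 B_seq=355 B_ack=1159
After event 2: A_seq=1196 A_ack=355 B_seq=355 B_ack=1159

1196 355 355 1159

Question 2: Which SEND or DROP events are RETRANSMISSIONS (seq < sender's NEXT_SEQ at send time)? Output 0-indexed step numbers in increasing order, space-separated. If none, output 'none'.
Step 0: SEND seq=200 -> fresh
Step 1: SEND seq=1000 -> fresh
Step 2: DROP seq=1159 -> fresh
Step 3: SEND seq=1196 -> fresh
Step 4: SEND seq=1159 -> retransmit
Step 5: SEND seq=355 -> fresh
Step 6: SEND seq=1159 -> retransmit

Answer: 4 6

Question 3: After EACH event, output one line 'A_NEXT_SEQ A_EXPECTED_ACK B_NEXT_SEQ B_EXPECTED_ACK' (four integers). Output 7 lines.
1000 355 355 1000
1159 355 355 1159
1196 355 355 1159
1366 355 355 1159
1366 355 355 1366
1366 522 522 1366
1366 522 522 1366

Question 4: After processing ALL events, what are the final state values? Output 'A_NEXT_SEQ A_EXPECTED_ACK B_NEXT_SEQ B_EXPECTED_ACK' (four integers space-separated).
After event 0: A_seq=1000 A_ack=355 B_seq=355 B_ack=1000
After event 1: A_seq=1159 A_ack=355 B_seq=355 B_ack=1159
After event 2: A_seq=1196 A_ack=355 B_seq=355 B_ack=1159
After event 3: A_seq=1366 A_ack=355 B_seq=355 B_ack=1159
After event 4: A_seq=1366 A_ack=355 B_seq=355 B_ack=1366
After event 5: A_seq=1366 A_ack=522 B_seq=522 B_ack=1366
After event 6: A_seq=1366 A_ack=522 B_seq=522 B_ack=1366

Answer: 1366 522 522 1366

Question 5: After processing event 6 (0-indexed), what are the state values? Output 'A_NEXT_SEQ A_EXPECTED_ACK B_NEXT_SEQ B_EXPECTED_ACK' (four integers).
After event 0: A_seq=1000 A_ack=355 B_seq=355 B_ack=1000
After event 1: A_seq=1159 A_ack=355 B_seq=355 B_ack=1159
After event 2: A_seq=1196 A_ack=355 B_seq=355 B_ack=1159
After event 3: A_seq=1366 A_ack=355 B_seq=355 B_ack=1159
After event 4: A_seq=1366 A_ack=355 B_seq=355 B_ack=1366
After event 5: A_seq=1366 A_ack=522 B_seq=522 B_ack=1366
After event 6: A_seq=1366 A_ack=522 B_seq=522 B_ack=1366

1366 522 522 1366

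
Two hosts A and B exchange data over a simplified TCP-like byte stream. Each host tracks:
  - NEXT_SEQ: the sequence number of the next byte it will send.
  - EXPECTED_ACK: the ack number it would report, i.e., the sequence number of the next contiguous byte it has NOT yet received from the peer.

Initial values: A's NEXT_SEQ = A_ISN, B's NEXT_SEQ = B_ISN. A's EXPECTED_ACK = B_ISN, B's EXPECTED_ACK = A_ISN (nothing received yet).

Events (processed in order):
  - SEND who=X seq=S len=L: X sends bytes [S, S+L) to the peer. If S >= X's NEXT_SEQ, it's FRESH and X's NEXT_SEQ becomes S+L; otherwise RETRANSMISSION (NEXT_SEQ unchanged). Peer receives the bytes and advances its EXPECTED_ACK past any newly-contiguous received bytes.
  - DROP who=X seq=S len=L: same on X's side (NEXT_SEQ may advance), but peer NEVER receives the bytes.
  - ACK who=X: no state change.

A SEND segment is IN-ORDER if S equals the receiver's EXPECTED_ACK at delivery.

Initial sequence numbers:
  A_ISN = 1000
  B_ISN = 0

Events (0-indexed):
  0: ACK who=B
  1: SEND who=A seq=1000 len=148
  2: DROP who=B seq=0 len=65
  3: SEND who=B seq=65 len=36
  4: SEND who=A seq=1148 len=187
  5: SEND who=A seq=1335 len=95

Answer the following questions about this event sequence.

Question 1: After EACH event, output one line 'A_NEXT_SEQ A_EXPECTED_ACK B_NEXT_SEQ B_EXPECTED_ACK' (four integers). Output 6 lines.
1000 0 0 1000
1148 0 0 1148
1148 0 65 1148
1148 0 101 1148
1335 0 101 1335
1430 0 101 1430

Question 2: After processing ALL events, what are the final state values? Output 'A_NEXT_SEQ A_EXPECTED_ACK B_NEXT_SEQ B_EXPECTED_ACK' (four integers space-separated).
Answer: 1430 0 101 1430

Derivation:
After event 0: A_seq=1000 A_ack=0 B_seq=0 B_ack=1000
After event 1: A_seq=1148 A_ack=0 B_seq=0 B_ack=1148
After event 2: A_seq=1148 A_ack=0 B_seq=65 B_ack=1148
After event 3: A_seq=1148 A_ack=0 B_seq=101 B_ack=1148
After event 4: A_seq=1335 A_ack=0 B_seq=101 B_ack=1335
After event 5: A_seq=1430 A_ack=0 B_seq=101 B_ack=1430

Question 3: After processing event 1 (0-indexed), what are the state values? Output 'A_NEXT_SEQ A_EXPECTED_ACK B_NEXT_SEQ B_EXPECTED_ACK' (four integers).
After event 0: A_seq=1000 A_ack=0 B_seq=0 B_ack=1000
After event 1: A_seq=1148 A_ack=0 B_seq=0 B_ack=1148

1148 0 0 1148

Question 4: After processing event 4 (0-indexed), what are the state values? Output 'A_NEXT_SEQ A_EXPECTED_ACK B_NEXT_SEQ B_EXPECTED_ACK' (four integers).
After event 0: A_seq=1000 A_ack=0 B_seq=0 B_ack=1000
After event 1: A_seq=1148 A_ack=0 B_seq=0 B_ack=1148
After event 2: A_seq=1148 A_ack=0 B_seq=65 B_ack=1148
After event 3: A_seq=1148 A_ack=0 B_seq=101 B_ack=1148
After event 4: A_seq=1335 A_ack=0 B_seq=101 B_ack=1335

1335 0 101 1335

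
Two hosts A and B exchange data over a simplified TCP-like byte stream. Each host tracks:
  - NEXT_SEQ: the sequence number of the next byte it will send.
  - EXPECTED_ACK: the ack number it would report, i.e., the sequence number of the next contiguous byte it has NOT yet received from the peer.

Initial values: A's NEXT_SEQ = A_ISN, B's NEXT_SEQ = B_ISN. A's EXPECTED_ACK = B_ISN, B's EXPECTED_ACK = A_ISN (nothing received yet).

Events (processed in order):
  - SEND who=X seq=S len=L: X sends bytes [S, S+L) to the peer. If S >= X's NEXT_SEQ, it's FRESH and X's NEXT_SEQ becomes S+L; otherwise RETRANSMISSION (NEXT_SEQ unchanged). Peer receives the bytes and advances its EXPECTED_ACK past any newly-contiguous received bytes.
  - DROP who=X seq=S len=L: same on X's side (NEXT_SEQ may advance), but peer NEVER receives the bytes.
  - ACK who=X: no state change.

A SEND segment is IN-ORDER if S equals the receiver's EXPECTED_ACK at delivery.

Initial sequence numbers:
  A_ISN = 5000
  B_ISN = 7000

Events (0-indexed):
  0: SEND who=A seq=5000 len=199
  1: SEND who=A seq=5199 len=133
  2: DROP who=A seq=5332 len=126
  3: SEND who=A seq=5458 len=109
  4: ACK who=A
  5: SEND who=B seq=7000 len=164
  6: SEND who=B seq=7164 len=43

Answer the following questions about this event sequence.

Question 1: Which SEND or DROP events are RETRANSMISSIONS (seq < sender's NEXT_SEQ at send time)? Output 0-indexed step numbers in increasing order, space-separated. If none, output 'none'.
Step 0: SEND seq=5000 -> fresh
Step 1: SEND seq=5199 -> fresh
Step 2: DROP seq=5332 -> fresh
Step 3: SEND seq=5458 -> fresh
Step 5: SEND seq=7000 -> fresh
Step 6: SEND seq=7164 -> fresh

Answer: none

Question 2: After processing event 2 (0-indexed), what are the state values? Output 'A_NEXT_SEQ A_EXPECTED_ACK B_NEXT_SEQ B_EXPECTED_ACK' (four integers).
After event 0: A_seq=5199 A_ack=7000 B_seq=7000 B_ack=5199
After event 1: A_seq=5332 A_ack=7000 B_seq=7000 B_ack=5332
After event 2: A_seq=5458 A_ack=7000 B_seq=7000 B_ack=5332

5458 7000 7000 5332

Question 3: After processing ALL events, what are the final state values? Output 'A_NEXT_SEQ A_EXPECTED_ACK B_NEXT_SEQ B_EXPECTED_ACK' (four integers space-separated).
After event 0: A_seq=5199 A_ack=7000 B_seq=7000 B_ack=5199
After event 1: A_seq=5332 A_ack=7000 B_seq=7000 B_ack=5332
After event 2: A_seq=5458 A_ack=7000 B_seq=7000 B_ack=5332
After event 3: A_seq=5567 A_ack=7000 B_seq=7000 B_ack=5332
After event 4: A_seq=5567 A_ack=7000 B_seq=7000 B_ack=5332
After event 5: A_seq=5567 A_ack=7164 B_seq=7164 B_ack=5332
After event 6: A_seq=5567 A_ack=7207 B_seq=7207 B_ack=5332

Answer: 5567 7207 7207 5332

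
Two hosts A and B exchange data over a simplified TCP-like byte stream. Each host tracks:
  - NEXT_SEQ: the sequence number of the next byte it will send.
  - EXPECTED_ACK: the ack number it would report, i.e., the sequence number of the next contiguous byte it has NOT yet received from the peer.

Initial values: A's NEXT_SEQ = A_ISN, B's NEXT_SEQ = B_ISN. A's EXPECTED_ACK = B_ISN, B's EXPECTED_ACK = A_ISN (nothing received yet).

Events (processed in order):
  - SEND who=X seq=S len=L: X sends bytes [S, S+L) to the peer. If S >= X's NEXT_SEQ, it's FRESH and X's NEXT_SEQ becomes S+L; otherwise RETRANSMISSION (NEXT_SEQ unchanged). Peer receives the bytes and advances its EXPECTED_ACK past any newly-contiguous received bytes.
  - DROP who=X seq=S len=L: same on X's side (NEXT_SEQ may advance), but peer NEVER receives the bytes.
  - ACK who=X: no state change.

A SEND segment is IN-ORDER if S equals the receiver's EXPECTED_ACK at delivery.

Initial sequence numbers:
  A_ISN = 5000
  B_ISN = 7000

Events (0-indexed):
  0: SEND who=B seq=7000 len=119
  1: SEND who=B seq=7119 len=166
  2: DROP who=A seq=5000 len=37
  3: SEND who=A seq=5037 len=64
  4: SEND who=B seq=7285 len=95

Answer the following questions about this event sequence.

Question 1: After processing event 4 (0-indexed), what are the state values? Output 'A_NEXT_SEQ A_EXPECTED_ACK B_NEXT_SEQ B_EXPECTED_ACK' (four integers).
After event 0: A_seq=5000 A_ack=7119 B_seq=7119 B_ack=5000
After event 1: A_seq=5000 A_ack=7285 B_seq=7285 B_ack=5000
After event 2: A_seq=5037 A_ack=7285 B_seq=7285 B_ack=5000
After event 3: A_seq=5101 A_ack=7285 B_seq=7285 B_ack=5000
After event 4: A_seq=5101 A_ack=7380 B_seq=7380 B_ack=5000

5101 7380 7380 5000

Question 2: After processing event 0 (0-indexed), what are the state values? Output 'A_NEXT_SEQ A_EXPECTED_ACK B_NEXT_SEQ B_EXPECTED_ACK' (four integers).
After event 0: A_seq=5000 A_ack=7119 B_seq=7119 B_ack=5000

5000 7119 7119 5000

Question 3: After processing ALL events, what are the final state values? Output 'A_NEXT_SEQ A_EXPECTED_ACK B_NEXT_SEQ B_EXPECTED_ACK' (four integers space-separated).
Answer: 5101 7380 7380 5000

Derivation:
After event 0: A_seq=5000 A_ack=7119 B_seq=7119 B_ack=5000
After event 1: A_seq=5000 A_ack=7285 B_seq=7285 B_ack=5000
After event 2: A_seq=5037 A_ack=7285 B_seq=7285 B_ack=5000
After event 3: A_seq=5101 A_ack=7285 B_seq=7285 B_ack=5000
After event 4: A_seq=5101 A_ack=7380 B_seq=7380 B_ack=5000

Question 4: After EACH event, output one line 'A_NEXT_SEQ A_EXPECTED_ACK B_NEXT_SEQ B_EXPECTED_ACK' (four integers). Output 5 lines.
5000 7119 7119 5000
5000 7285 7285 5000
5037 7285 7285 5000
5101 7285 7285 5000
5101 7380 7380 5000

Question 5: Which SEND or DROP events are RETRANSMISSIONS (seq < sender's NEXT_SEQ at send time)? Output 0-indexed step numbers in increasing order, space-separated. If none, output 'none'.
Step 0: SEND seq=7000 -> fresh
Step 1: SEND seq=7119 -> fresh
Step 2: DROP seq=5000 -> fresh
Step 3: SEND seq=5037 -> fresh
Step 4: SEND seq=7285 -> fresh

Answer: none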